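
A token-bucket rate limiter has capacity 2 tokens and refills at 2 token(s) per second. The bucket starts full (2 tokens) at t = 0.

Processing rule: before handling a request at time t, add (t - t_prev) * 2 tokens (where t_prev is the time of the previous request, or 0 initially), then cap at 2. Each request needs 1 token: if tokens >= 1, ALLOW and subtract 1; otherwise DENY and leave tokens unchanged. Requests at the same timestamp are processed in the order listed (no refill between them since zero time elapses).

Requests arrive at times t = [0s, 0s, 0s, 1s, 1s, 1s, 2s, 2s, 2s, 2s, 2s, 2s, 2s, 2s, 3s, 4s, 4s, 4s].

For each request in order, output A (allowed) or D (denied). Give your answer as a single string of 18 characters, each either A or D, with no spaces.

Answer: AADAADAADDDDDDAAAD

Derivation:
Simulating step by step:
  req#1 t=0s: ALLOW
  req#2 t=0s: ALLOW
  req#3 t=0s: DENY
  req#4 t=1s: ALLOW
  req#5 t=1s: ALLOW
  req#6 t=1s: DENY
  req#7 t=2s: ALLOW
  req#8 t=2s: ALLOW
  req#9 t=2s: DENY
  req#10 t=2s: DENY
  req#11 t=2s: DENY
  req#12 t=2s: DENY
  req#13 t=2s: DENY
  req#14 t=2s: DENY
  req#15 t=3s: ALLOW
  req#16 t=4s: ALLOW
  req#17 t=4s: ALLOW
  req#18 t=4s: DENY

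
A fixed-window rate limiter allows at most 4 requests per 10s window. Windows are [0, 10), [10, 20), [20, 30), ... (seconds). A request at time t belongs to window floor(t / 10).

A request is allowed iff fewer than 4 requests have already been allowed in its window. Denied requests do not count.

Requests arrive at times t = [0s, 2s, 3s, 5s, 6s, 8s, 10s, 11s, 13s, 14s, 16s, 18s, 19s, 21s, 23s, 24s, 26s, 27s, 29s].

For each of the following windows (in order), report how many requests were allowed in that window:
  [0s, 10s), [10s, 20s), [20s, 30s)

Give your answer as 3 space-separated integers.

Answer: 4 4 4

Derivation:
Processing requests:
  req#1 t=0s (window 0): ALLOW
  req#2 t=2s (window 0): ALLOW
  req#3 t=3s (window 0): ALLOW
  req#4 t=5s (window 0): ALLOW
  req#5 t=6s (window 0): DENY
  req#6 t=8s (window 0): DENY
  req#7 t=10s (window 1): ALLOW
  req#8 t=11s (window 1): ALLOW
  req#9 t=13s (window 1): ALLOW
  req#10 t=14s (window 1): ALLOW
  req#11 t=16s (window 1): DENY
  req#12 t=18s (window 1): DENY
  req#13 t=19s (window 1): DENY
  req#14 t=21s (window 2): ALLOW
  req#15 t=23s (window 2): ALLOW
  req#16 t=24s (window 2): ALLOW
  req#17 t=26s (window 2): ALLOW
  req#18 t=27s (window 2): DENY
  req#19 t=29s (window 2): DENY

Allowed counts by window: 4 4 4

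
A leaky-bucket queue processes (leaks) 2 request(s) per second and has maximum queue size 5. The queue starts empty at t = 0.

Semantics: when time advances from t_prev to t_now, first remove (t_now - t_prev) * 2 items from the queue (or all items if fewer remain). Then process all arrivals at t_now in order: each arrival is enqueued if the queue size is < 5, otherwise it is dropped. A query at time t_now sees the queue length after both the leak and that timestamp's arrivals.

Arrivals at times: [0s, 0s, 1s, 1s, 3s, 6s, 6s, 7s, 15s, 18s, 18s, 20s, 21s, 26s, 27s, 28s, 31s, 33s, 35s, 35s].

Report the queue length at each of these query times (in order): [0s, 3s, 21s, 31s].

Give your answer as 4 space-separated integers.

Queue lengths at query times:
  query t=0s: backlog = 2
  query t=3s: backlog = 1
  query t=21s: backlog = 1
  query t=31s: backlog = 1

Answer: 2 1 1 1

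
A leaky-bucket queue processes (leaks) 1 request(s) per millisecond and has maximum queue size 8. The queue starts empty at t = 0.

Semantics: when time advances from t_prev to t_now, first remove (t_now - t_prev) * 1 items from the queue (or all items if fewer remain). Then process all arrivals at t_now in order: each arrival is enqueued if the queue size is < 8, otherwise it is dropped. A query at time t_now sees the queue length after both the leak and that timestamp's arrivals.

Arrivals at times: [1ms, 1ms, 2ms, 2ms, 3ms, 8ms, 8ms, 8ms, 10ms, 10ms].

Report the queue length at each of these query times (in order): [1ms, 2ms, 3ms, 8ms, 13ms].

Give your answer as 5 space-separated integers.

Answer: 2 3 3 3 0

Derivation:
Queue lengths at query times:
  query t=1ms: backlog = 2
  query t=2ms: backlog = 3
  query t=3ms: backlog = 3
  query t=8ms: backlog = 3
  query t=13ms: backlog = 0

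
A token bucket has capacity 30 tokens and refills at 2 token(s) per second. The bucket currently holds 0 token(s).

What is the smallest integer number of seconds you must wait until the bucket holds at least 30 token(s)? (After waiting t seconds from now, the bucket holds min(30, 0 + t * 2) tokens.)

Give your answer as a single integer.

Need 0 + t * 2 >= 30, so t >= 30/2.
Smallest integer t = ceil(30/2) = 15.

Answer: 15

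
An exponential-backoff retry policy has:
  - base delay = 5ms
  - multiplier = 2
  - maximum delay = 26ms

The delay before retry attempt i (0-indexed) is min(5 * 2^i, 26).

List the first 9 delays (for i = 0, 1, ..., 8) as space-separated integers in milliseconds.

Computing each delay:
  i=0: min(5*2^0, 26) = 5
  i=1: min(5*2^1, 26) = 10
  i=2: min(5*2^2, 26) = 20
  i=3: min(5*2^3, 26) = 26
  i=4: min(5*2^4, 26) = 26
  i=5: min(5*2^5, 26) = 26
  i=6: min(5*2^6, 26) = 26
  i=7: min(5*2^7, 26) = 26
  i=8: min(5*2^8, 26) = 26

Answer: 5 10 20 26 26 26 26 26 26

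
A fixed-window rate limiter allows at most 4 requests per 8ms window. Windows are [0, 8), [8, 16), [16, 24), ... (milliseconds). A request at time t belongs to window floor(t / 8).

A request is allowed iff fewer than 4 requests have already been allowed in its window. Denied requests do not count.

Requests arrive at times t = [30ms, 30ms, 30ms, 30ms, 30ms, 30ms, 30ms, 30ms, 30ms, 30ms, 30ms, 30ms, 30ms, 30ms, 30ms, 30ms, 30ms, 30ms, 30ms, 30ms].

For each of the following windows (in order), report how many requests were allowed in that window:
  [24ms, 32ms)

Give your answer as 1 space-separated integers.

Processing requests:
  req#1 t=30ms (window 3): ALLOW
  req#2 t=30ms (window 3): ALLOW
  req#3 t=30ms (window 3): ALLOW
  req#4 t=30ms (window 3): ALLOW
  req#5 t=30ms (window 3): DENY
  req#6 t=30ms (window 3): DENY
  req#7 t=30ms (window 3): DENY
  req#8 t=30ms (window 3): DENY
  req#9 t=30ms (window 3): DENY
  req#10 t=30ms (window 3): DENY
  req#11 t=30ms (window 3): DENY
  req#12 t=30ms (window 3): DENY
  req#13 t=30ms (window 3): DENY
  req#14 t=30ms (window 3): DENY
  req#15 t=30ms (window 3): DENY
  req#16 t=30ms (window 3): DENY
  req#17 t=30ms (window 3): DENY
  req#18 t=30ms (window 3): DENY
  req#19 t=30ms (window 3): DENY
  req#20 t=30ms (window 3): DENY

Allowed counts by window: 4

Answer: 4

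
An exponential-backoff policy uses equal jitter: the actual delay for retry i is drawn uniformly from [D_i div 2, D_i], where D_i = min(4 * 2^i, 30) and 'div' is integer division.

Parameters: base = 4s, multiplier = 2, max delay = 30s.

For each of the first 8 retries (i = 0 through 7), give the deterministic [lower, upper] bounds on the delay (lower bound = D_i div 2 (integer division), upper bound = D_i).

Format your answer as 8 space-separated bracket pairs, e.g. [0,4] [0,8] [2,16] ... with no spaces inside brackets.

Computing bounds per retry:
  i=0: D_i=min(4*2^0,30)=4, bounds=[2,4]
  i=1: D_i=min(4*2^1,30)=8, bounds=[4,8]
  i=2: D_i=min(4*2^2,30)=16, bounds=[8,16]
  i=3: D_i=min(4*2^3,30)=30, bounds=[15,30]
  i=4: D_i=min(4*2^4,30)=30, bounds=[15,30]
  i=5: D_i=min(4*2^5,30)=30, bounds=[15,30]
  i=6: D_i=min(4*2^6,30)=30, bounds=[15,30]
  i=7: D_i=min(4*2^7,30)=30, bounds=[15,30]

Answer: [2,4] [4,8] [8,16] [15,30] [15,30] [15,30] [15,30] [15,30]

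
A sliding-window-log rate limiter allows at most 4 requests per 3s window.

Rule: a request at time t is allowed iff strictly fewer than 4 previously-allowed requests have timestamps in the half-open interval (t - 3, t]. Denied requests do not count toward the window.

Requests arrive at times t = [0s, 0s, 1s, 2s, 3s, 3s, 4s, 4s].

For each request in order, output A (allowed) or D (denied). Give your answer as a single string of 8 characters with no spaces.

Tracking allowed requests in the window:
  req#1 t=0s: ALLOW
  req#2 t=0s: ALLOW
  req#3 t=1s: ALLOW
  req#4 t=2s: ALLOW
  req#5 t=3s: ALLOW
  req#6 t=3s: ALLOW
  req#7 t=4s: ALLOW
  req#8 t=4s: DENY

Answer: AAAAAAAD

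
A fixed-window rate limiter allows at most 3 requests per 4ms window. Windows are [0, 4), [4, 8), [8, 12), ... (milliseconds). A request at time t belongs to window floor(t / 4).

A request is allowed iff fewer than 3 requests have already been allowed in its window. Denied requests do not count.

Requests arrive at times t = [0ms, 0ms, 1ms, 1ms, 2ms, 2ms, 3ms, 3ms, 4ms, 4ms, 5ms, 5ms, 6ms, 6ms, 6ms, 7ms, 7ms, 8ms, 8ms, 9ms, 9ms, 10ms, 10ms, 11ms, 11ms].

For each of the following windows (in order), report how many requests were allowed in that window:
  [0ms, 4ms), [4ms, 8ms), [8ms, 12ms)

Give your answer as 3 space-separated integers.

Processing requests:
  req#1 t=0ms (window 0): ALLOW
  req#2 t=0ms (window 0): ALLOW
  req#3 t=1ms (window 0): ALLOW
  req#4 t=1ms (window 0): DENY
  req#5 t=2ms (window 0): DENY
  req#6 t=2ms (window 0): DENY
  req#7 t=3ms (window 0): DENY
  req#8 t=3ms (window 0): DENY
  req#9 t=4ms (window 1): ALLOW
  req#10 t=4ms (window 1): ALLOW
  req#11 t=5ms (window 1): ALLOW
  req#12 t=5ms (window 1): DENY
  req#13 t=6ms (window 1): DENY
  req#14 t=6ms (window 1): DENY
  req#15 t=6ms (window 1): DENY
  req#16 t=7ms (window 1): DENY
  req#17 t=7ms (window 1): DENY
  req#18 t=8ms (window 2): ALLOW
  req#19 t=8ms (window 2): ALLOW
  req#20 t=9ms (window 2): ALLOW
  req#21 t=9ms (window 2): DENY
  req#22 t=10ms (window 2): DENY
  req#23 t=10ms (window 2): DENY
  req#24 t=11ms (window 2): DENY
  req#25 t=11ms (window 2): DENY

Allowed counts by window: 3 3 3

Answer: 3 3 3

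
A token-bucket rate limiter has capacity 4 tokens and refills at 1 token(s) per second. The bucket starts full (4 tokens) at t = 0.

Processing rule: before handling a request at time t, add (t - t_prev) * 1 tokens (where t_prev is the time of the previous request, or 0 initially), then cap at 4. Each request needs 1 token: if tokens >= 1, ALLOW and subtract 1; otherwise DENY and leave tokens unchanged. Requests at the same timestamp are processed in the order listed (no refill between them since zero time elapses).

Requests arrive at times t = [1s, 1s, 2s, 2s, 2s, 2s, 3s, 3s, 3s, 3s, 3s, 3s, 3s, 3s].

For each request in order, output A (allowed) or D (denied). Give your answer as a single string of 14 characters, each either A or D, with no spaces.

Answer: AAAAADADDDDDDD

Derivation:
Simulating step by step:
  req#1 t=1s: ALLOW
  req#2 t=1s: ALLOW
  req#3 t=2s: ALLOW
  req#4 t=2s: ALLOW
  req#5 t=2s: ALLOW
  req#6 t=2s: DENY
  req#7 t=3s: ALLOW
  req#8 t=3s: DENY
  req#9 t=3s: DENY
  req#10 t=3s: DENY
  req#11 t=3s: DENY
  req#12 t=3s: DENY
  req#13 t=3s: DENY
  req#14 t=3s: DENY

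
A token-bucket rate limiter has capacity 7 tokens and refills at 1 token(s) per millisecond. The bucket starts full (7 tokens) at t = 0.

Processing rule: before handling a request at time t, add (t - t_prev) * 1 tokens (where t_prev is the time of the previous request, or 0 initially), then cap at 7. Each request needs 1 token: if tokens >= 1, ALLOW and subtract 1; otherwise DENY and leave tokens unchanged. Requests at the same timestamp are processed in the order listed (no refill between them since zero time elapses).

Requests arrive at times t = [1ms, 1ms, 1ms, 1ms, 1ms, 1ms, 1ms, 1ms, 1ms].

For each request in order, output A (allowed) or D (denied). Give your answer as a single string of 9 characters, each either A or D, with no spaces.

Simulating step by step:
  req#1 t=1ms: ALLOW
  req#2 t=1ms: ALLOW
  req#3 t=1ms: ALLOW
  req#4 t=1ms: ALLOW
  req#5 t=1ms: ALLOW
  req#6 t=1ms: ALLOW
  req#7 t=1ms: ALLOW
  req#8 t=1ms: DENY
  req#9 t=1ms: DENY

Answer: AAAAAAADD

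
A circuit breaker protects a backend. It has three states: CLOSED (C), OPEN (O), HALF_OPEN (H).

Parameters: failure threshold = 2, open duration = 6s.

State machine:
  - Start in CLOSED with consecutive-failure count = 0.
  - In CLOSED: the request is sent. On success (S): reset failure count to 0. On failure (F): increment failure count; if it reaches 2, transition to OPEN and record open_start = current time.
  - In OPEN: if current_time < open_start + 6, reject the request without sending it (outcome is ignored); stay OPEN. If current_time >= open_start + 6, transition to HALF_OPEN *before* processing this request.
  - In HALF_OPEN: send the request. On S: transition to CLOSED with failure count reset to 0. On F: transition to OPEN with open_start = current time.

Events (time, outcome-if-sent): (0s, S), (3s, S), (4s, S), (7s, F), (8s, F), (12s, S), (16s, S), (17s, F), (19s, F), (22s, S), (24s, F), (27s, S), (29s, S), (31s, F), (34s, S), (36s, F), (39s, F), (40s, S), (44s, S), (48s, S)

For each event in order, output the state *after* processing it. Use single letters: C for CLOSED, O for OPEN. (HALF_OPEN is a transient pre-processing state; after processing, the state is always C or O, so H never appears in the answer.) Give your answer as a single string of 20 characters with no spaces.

State after each event:
  event#1 t=0s outcome=S: state=CLOSED
  event#2 t=3s outcome=S: state=CLOSED
  event#3 t=4s outcome=S: state=CLOSED
  event#4 t=7s outcome=F: state=CLOSED
  event#5 t=8s outcome=F: state=OPEN
  event#6 t=12s outcome=S: state=OPEN
  event#7 t=16s outcome=S: state=CLOSED
  event#8 t=17s outcome=F: state=CLOSED
  event#9 t=19s outcome=F: state=OPEN
  event#10 t=22s outcome=S: state=OPEN
  event#11 t=24s outcome=F: state=OPEN
  event#12 t=27s outcome=S: state=CLOSED
  event#13 t=29s outcome=S: state=CLOSED
  event#14 t=31s outcome=F: state=CLOSED
  event#15 t=34s outcome=S: state=CLOSED
  event#16 t=36s outcome=F: state=CLOSED
  event#17 t=39s outcome=F: state=OPEN
  event#18 t=40s outcome=S: state=OPEN
  event#19 t=44s outcome=S: state=OPEN
  event#20 t=48s outcome=S: state=CLOSED

Answer: CCCCOOCCOOOCCCCCOOOC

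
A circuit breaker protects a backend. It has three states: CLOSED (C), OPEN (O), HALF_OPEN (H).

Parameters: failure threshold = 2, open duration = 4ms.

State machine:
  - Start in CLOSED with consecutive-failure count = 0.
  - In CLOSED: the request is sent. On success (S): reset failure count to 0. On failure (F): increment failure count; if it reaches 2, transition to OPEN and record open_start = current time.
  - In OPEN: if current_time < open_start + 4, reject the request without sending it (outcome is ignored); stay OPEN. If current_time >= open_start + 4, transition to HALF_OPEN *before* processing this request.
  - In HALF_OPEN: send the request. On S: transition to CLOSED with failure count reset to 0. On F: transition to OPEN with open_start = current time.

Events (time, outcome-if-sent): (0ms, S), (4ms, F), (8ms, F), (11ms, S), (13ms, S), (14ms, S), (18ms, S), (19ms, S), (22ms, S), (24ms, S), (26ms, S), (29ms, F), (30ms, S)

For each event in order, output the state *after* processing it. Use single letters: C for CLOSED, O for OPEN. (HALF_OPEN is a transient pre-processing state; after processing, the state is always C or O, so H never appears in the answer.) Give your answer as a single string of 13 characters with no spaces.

Answer: CCOOCCCCCCCCC

Derivation:
State after each event:
  event#1 t=0ms outcome=S: state=CLOSED
  event#2 t=4ms outcome=F: state=CLOSED
  event#3 t=8ms outcome=F: state=OPEN
  event#4 t=11ms outcome=S: state=OPEN
  event#5 t=13ms outcome=S: state=CLOSED
  event#6 t=14ms outcome=S: state=CLOSED
  event#7 t=18ms outcome=S: state=CLOSED
  event#8 t=19ms outcome=S: state=CLOSED
  event#9 t=22ms outcome=S: state=CLOSED
  event#10 t=24ms outcome=S: state=CLOSED
  event#11 t=26ms outcome=S: state=CLOSED
  event#12 t=29ms outcome=F: state=CLOSED
  event#13 t=30ms outcome=S: state=CLOSED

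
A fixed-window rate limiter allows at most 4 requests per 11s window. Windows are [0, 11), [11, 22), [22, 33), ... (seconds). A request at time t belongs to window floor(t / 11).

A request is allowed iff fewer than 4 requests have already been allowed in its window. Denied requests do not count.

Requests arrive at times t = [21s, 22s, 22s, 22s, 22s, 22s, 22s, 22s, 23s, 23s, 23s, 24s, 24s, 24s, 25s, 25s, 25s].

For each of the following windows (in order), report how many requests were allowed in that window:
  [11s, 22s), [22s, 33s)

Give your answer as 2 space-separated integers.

Answer: 1 4

Derivation:
Processing requests:
  req#1 t=21s (window 1): ALLOW
  req#2 t=22s (window 2): ALLOW
  req#3 t=22s (window 2): ALLOW
  req#4 t=22s (window 2): ALLOW
  req#5 t=22s (window 2): ALLOW
  req#6 t=22s (window 2): DENY
  req#7 t=22s (window 2): DENY
  req#8 t=22s (window 2): DENY
  req#9 t=23s (window 2): DENY
  req#10 t=23s (window 2): DENY
  req#11 t=23s (window 2): DENY
  req#12 t=24s (window 2): DENY
  req#13 t=24s (window 2): DENY
  req#14 t=24s (window 2): DENY
  req#15 t=25s (window 2): DENY
  req#16 t=25s (window 2): DENY
  req#17 t=25s (window 2): DENY

Allowed counts by window: 1 4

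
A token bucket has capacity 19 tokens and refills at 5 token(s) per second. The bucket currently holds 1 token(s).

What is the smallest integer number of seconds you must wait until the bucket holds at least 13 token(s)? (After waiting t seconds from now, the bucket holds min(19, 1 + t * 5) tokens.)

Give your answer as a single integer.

Answer: 3

Derivation:
Need 1 + t * 5 >= 13, so t >= 12/5.
Smallest integer t = ceil(12/5) = 3.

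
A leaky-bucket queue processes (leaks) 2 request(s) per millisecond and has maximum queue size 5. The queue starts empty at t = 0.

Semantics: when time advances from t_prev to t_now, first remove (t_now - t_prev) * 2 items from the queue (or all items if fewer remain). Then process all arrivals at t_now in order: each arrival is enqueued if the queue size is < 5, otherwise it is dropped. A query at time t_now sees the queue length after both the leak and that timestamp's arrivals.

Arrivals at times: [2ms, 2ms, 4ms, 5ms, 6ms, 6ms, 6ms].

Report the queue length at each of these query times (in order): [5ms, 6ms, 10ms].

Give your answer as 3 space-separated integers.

Queue lengths at query times:
  query t=5ms: backlog = 1
  query t=6ms: backlog = 3
  query t=10ms: backlog = 0

Answer: 1 3 0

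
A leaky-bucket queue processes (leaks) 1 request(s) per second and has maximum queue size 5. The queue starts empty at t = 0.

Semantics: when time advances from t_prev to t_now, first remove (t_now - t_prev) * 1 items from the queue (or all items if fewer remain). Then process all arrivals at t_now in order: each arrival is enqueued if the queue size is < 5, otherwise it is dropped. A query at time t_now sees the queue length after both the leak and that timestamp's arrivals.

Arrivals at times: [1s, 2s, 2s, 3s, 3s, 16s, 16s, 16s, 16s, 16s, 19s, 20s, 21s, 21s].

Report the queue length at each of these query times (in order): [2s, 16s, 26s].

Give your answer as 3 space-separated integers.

Queue lengths at query times:
  query t=2s: backlog = 2
  query t=16s: backlog = 5
  query t=26s: backlog = 0

Answer: 2 5 0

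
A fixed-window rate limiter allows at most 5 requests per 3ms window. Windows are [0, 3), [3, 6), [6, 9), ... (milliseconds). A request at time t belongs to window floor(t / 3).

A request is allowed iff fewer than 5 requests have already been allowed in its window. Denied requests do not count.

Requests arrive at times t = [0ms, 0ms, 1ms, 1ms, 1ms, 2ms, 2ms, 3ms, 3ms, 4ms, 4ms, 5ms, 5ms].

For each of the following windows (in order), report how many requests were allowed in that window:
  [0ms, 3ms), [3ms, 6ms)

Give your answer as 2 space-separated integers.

Answer: 5 5

Derivation:
Processing requests:
  req#1 t=0ms (window 0): ALLOW
  req#2 t=0ms (window 0): ALLOW
  req#3 t=1ms (window 0): ALLOW
  req#4 t=1ms (window 0): ALLOW
  req#5 t=1ms (window 0): ALLOW
  req#6 t=2ms (window 0): DENY
  req#7 t=2ms (window 0): DENY
  req#8 t=3ms (window 1): ALLOW
  req#9 t=3ms (window 1): ALLOW
  req#10 t=4ms (window 1): ALLOW
  req#11 t=4ms (window 1): ALLOW
  req#12 t=5ms (window 1): ALLOW
  req#13 t=5ms (window 1): DENY

Allowed counts by window: 5 5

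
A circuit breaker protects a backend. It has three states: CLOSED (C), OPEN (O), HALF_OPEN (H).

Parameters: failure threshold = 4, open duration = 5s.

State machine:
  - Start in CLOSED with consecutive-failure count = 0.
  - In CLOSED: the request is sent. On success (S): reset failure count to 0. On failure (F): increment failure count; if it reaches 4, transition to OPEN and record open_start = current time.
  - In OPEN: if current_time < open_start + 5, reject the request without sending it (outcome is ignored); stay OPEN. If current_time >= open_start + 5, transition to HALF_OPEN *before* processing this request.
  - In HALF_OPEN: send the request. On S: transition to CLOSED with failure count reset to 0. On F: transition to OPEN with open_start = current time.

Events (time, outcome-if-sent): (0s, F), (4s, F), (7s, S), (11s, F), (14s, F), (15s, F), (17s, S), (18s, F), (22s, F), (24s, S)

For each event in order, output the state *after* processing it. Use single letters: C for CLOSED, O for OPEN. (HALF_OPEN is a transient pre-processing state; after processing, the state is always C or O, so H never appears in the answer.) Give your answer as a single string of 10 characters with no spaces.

Answer: CCCCCCCCCC

Derivation:
State after each event:
  event#1 t=0s outcome=F: state=CLOSED
  event#2 t=4s outcome=F: state=CLOSED
  event#3 t=7s outcome=S: state=CLOSED
  event#4 t=11s outcome=F: state=CLOSED
  event#5 t=14s outcome=F: state=CLOSED
  event#6 t=15s outcome=F: state=CLOSED
  event#7 t=17s outcome=S: state=CLOSED
  event#8 t=18s outcome=F: state=CLOSED
  event#9 t=22s outcome=F: state=CLOSED
  event#10 t=24s outcome=S: state=CLOSED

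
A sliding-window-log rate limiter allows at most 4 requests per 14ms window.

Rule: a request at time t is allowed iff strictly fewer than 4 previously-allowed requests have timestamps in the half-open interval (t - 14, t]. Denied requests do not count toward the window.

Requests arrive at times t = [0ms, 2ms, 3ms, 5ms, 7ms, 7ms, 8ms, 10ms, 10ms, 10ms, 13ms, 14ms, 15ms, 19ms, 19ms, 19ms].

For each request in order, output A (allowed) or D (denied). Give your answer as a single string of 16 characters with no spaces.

Tracking allowed requests in the window:
  req#1 t=0ms: ALLOW
  req#2 t=2ms: ALLOW
  req#3 t=3ms: ALLOW
  req#4 t=5ms: ALLOW
  req#5 t=7ms: DENY
  req#6 t=7ms: DENY
  req#7 t=8ms: DENY
  req#8 t=10ms: DENY
  req#9 t=10ms: DENY
  req#10 t=10ms: DENY
  req#11 t=13ms: DENY
  req#12 t=14ms: ALLOW
  req#13 t=15ms: DENY
  req#14 t=19ms: ALLOW
  req#15 t=19ms: ALLOW
  req#16 t=19ms: ALLOW

Answer: AAAADDDDDDDADAAA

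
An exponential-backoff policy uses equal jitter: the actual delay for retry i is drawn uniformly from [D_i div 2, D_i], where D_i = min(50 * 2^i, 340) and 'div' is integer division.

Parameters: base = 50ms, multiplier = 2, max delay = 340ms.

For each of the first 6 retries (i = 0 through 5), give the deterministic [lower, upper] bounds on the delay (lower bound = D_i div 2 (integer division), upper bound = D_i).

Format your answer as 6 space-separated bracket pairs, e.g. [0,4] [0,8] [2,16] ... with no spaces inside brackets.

Computing bounds per retry:
  i=0: D_i=min(50*2^0,340)=50, bounds=[25,50]
  i=1: D_i=min(50*2^1,340)=100, bounds=[50,100]
  i=2: D_i=min(50*2^2,340)=200, bounds=[100,200]
  i=3: D_i=min(50*2^3,340)=340, bounds=[170,340]
  i=4: D_i=min(50*2^4,340)=340, bounds=[170,340]
  i=5: D_i=min(50*2^5,340)=340, bounds=[170,340]

Answer: [25,50] [50,100] [100,200] [170,340] [170,340] [170,340]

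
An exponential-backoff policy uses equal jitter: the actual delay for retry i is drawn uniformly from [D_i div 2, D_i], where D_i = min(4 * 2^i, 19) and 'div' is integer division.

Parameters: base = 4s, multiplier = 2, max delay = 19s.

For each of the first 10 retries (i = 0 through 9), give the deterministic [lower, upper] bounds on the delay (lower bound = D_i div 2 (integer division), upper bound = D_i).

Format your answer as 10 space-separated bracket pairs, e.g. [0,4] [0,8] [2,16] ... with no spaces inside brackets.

Answer: [2,4] [4,8] [8,16] [9,19] [9,19] [9,19] [9,19] [9,19] [9,19] [9,19]

Derivation:
Computing bounds per retry:
  i=0: D_i=min(4*2^0,19)=4, bounds=[2,4]
  i=1: D_i=min(4*2^1,19)=8, bounds=[4,8]
  i=2: D_i=min(4*2^2,19)=16, bounds=[8,16]
  i=3: D_i=min(4*2^3,19)=19, bounds=[9,19]
  i=4: D_i=min(4*2^4,19)=19, bounds=[9,19]
  i=5: D_i=min(4*2^5,19)=19, bounds=[9,19]
  i=6: D_i=min(4*2^6,19)=19, bounds=[9,19]
  i=7: D_i=min(4*2^7,19)=19, bounds=[9,19]
  i=8: D_i=min(4*2^8,19)=19, bounds=[9,19]
  i=9: D_i=min(4*2^9,19)=19, bounds=[9,19]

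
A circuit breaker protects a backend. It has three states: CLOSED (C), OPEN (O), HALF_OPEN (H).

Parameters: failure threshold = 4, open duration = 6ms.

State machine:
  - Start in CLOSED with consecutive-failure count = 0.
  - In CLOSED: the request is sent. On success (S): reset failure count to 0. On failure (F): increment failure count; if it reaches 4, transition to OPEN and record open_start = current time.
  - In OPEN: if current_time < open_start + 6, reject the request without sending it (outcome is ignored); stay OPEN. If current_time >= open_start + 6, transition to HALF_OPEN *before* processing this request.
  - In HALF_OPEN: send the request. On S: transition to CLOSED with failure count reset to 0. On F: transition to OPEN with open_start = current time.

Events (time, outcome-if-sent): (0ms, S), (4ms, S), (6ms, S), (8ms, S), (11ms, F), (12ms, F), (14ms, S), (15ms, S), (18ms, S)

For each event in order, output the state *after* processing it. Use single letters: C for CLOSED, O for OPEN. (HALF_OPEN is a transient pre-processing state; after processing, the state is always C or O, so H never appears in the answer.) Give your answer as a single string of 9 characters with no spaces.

Answer: CCCCCCCCC

Derivation:
State after each event:
  event#1 t=0ms outcome=S: state=CLOSED
  event#2 t=4ms outcome=S: state=CLOSED
  event#3 t=6ms outcome=S: state=CLOSED
  event#4 t=8ms outcome=S: state=CLOSED
  event#5 t=11ms outcome=F: state=CLOSED
  event#6 t=12ms outcome=F: state=CLOSED
  event#7 t=14ms outcome=S: state=CLOSED
  event#8 t=15ms outcome=S: state=CLOSED
  event#9 t=18ms outcome=S: state=CLOSED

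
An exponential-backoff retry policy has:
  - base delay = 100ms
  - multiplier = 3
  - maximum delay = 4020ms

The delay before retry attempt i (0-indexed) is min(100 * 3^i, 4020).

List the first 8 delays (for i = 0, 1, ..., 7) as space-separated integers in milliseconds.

Computing each delay:
  i=0: min(100*3^0, 4020) = 100
  i=1: min(100*3^1, 4020) = 300
  i=2: min(100*3^2, 4020) = 900
  i=3: min(100*3^3, 4020) = 2700
  i=4: min(100*3^4, 4020) = 4020
  i=5: min(100*3^5, 4020) = 4020
  i=6: min(100*3^6, 4020) = 4020
  i=7: min(100*3^7, 4020) = 4020

Answer: 100 300 900 2700 4020 4020 4020 4020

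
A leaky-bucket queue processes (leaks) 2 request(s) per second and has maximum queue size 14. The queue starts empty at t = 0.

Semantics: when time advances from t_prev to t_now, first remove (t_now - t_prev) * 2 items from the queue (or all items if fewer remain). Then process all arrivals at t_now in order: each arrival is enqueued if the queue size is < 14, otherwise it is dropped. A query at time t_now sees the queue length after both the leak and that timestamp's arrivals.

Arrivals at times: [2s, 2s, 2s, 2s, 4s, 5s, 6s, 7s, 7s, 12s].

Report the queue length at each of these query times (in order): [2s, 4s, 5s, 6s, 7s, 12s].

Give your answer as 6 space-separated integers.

Queue lengths at query times:
  query t=2s: backlog = 4
  query t=4s: backlog = 1
  query t=5s: backlog = 1
  query t=6s: backlog = 1
  query t=7s: backlog = 2
  query t=12s: backlog = 1

Answer: 4 1 1 1 2 1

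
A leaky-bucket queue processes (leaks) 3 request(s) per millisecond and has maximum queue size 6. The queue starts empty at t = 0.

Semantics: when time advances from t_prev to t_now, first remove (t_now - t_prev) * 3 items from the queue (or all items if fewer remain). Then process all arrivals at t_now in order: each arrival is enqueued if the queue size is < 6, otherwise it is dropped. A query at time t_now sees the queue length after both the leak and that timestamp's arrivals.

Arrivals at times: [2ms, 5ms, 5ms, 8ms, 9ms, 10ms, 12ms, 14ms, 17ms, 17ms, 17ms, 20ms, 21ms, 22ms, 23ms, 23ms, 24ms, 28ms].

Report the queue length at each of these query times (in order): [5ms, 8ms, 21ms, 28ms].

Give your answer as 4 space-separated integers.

Queue lengths at query times:
  query t=5ms: backlog = 2
  query t=8ms: backlog = 1
  query t=21ms: backlog = 1
  query t=28ms: backlog = 1

Answer: 2 1 1 1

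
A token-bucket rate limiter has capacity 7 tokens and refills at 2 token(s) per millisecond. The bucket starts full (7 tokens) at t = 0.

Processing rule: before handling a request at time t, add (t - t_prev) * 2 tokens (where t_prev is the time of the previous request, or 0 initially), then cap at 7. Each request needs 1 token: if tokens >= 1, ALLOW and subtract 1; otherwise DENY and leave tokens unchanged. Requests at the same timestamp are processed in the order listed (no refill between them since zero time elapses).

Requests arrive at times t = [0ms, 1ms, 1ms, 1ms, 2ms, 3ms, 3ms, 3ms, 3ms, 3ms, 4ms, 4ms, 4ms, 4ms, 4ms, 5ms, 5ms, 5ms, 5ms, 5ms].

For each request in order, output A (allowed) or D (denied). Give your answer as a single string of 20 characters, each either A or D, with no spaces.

Answer: AAAAAAAAAAAAAADAADDD

Derivation:
Simulating step by step:
  req#1 t=0ms: ALLOW
  req#2 t=1ms: ALLOW
  req#3 t=1ms: ALLOW
  req#4 t=1ms: ALLOW
  req#5 t=2ms: ALLOW
  req#6 t=3ms: ALLOW
  req#7 t=3ms: ALLOW
  req#8 t=3ms: ALLOW
  req#9 t=3ms: ALLOW
  req#10 t=3ms: ALLOW
  req#11 t=4ms: ALLOW
  req#12 t=4ms: ALLOW
  req#13 t=4ms: ALLOW
  req#14 t=4ms: ALLOW
  req#15 t=4ms: DENY
  req#16 t=5ms: ALLOW
  req#17 t=5ms: ALLOW
  req#18 t=5ms: DENY
  req#19 t=5ms: DENY
  req#20 t=5ms: DENY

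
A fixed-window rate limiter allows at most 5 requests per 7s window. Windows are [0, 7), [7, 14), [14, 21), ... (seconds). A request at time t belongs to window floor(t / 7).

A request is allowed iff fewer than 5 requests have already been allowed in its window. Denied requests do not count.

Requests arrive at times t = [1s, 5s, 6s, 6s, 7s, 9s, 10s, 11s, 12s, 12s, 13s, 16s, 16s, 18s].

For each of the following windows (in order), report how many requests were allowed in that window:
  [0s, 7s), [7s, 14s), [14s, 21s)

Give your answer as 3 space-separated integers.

Processing requests:
  req#1 t=1s (window 0): ALLOW
  req#2 t=5s (window 0): ALLOW
  req#3 t=6s (window 0): ALLOW
  req#4 t=6s (window 0): ALLOW
  req#5 t=7s (window 1): ALLOW
  req#6 t=9s (window 1): ALLOW
  req#7 t=10s (window 1): ALLOW
  req#8 t=11s (window 1): ALLOW
  req#9 t=12s (window 1): ALLOW
  req#10 t=12s (window 1): DENY
  req#11 t=13s (window 1): DENY
  req#12 t=16s (window 2): ALLOW
  req#13 t=16s (window 2): ALLOW
  req#14 t=18s (window 2): ALLOW

Allowed counts by window: 4 5 3

Answer: 4 5 3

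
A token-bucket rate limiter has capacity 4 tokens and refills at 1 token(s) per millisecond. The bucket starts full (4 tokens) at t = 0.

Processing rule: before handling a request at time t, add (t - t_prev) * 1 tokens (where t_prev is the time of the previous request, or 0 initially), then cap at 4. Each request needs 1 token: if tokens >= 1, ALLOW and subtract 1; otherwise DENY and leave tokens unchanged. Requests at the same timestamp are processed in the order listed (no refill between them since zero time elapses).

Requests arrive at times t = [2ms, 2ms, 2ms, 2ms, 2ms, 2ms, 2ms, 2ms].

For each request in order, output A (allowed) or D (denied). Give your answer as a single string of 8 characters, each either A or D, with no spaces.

Simulating step by step:
  req#1 t=2ms: ALLOW
  req#2 t=2ms: ALLOW
  req#3 t=2ms: ALLOW
  req#4 t=2ms: ALLOW
  req#5 t=2ms: DENY
  req#6 t=2ms: DENY
  req#7 t=2ms: DENY
  req#8 t=2ms: DENY

Answer: AAAADDDD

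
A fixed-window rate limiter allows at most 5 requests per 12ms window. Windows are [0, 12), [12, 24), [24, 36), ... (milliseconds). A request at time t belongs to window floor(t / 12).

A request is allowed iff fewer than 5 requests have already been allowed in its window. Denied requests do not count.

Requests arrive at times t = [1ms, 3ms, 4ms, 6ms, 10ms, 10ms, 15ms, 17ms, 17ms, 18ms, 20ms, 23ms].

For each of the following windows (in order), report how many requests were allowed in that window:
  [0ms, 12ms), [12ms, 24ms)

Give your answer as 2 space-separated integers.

Processing requests:
  req#1 t=1ms (window 0): ALLOW
  req#2 t=3ms (window 0): ALLOW
  req#3 t=4ms (window 0): ALLOW
  req#4 t=6ms (window 0): ALLOW
  req#5 t=10ms (window 0): ALLOW
  req#6 t=10ms (window 0): DENY
  req#7 t=15ms (window 1): ALLOW
  req#8 t=17ms (window 1): ALLOW
  req#9 t=17ms (window 1): ALLOW
  req#10 t=18ms (window 1): ALLOW
  req#11 t=20ms (window 1): ALLOW
  req#12 t=23ms (window 1): DENY

Allowed counts by window: 5 5

Answer: 5 5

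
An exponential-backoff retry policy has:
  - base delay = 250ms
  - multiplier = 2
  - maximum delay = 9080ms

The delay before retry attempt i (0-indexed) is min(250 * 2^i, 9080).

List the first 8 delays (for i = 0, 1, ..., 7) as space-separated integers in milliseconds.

Answer: 250 500 1000 2000 4000 8000 9080 9080

Derivation:
Computing each delay:
  i=0: min(250*2^0, 9080) = 250
  i=1: min(250*2^1, 9080) = 500
  i=2: min(250*2^2, 9080) = 1000
  i=3: min(250*2^3, 9080) = 2000
  i=4: min(250*2^4, 9080) = 4000
  i=5: min(250*2^5, 9080) = 8000
  i=6: min(250*2^6, 9080) = 9080
  i=7: min(250*2^7, 9080) = 9080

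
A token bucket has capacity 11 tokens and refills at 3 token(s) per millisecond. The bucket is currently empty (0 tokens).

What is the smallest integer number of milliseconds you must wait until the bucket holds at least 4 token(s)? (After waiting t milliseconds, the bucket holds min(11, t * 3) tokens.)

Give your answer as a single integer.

Need t * 3 >= 4, so t >= 4/3.
Smallest integer t = ceil(4/3) = 2.

Answer: 2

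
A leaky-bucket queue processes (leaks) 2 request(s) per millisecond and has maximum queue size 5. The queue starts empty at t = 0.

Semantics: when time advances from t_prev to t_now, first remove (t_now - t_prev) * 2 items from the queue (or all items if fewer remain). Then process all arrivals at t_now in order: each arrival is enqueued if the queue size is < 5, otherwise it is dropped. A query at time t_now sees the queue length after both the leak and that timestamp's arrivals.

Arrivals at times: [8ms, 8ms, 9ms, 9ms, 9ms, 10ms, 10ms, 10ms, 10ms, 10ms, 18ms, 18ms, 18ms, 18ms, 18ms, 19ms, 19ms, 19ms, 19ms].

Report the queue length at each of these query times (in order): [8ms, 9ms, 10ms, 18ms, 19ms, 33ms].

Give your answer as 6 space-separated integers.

Answer: 2 3 5 5 5 0

Derivation:
Queue lengths at query times:
  query t=8ms: backlog = 2
  query t=9ms: backlog = 3
  query t=10ms: backlog = 5
  query t=18ms: backlog = 5
  query t=19ms: backlog = 5
  query t=33ms: backlog = 0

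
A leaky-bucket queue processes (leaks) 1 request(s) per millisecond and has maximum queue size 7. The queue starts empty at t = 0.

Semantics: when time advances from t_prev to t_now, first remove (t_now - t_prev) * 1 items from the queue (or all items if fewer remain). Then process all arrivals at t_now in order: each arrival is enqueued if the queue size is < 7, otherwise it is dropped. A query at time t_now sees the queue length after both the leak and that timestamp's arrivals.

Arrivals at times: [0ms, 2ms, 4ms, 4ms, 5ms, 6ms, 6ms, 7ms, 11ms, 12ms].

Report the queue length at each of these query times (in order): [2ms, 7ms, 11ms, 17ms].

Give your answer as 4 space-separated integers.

Queue lengths at query times:
  query t=2ms: backlog = 1
  query t=7ms: backlog = 3
  query t=11ms: backlog = 1
  query t=17ms: backlog = 0

Answer: 1 3 1 0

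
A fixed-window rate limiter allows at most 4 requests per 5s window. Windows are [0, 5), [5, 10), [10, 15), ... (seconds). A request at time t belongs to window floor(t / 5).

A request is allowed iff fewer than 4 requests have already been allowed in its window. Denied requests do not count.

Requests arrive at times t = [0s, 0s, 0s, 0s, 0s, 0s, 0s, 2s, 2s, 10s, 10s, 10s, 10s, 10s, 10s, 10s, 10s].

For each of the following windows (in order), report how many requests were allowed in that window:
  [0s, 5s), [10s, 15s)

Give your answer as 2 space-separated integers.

Processing requests:
  req#1 t=0s (window 0): ALLOW
  req#2 t=0s (window 0): ALLOW
  req#3 t=0s (window 0): ALLOW
  req#4 t=0s (window 0): ALLOW
  req#5 t=0s (window 0): DENY
  req#6 t=0s (window 0): DENY
  req#7 t=0s (window 0): DENY
  req#8 t=2s (window 0): DENY
  req#9 t=2s (window 0): DENY
  req#10 t=10s (window 2): ALLOW
  req#11 t=10s (window 2): ALLOW
  req#12 t=10s (window 2): ALLOW
  req#13 t=10s (window 2): ALLOW
  req#14 t=10s (window 2): DENY
  req#15 t=10s (window 2): DENY
  req#16 t=10s (window 2): DENY
  req#17 t=10s (window 2): DENY

Allowed counts by window: 4 4

Answer: 4 4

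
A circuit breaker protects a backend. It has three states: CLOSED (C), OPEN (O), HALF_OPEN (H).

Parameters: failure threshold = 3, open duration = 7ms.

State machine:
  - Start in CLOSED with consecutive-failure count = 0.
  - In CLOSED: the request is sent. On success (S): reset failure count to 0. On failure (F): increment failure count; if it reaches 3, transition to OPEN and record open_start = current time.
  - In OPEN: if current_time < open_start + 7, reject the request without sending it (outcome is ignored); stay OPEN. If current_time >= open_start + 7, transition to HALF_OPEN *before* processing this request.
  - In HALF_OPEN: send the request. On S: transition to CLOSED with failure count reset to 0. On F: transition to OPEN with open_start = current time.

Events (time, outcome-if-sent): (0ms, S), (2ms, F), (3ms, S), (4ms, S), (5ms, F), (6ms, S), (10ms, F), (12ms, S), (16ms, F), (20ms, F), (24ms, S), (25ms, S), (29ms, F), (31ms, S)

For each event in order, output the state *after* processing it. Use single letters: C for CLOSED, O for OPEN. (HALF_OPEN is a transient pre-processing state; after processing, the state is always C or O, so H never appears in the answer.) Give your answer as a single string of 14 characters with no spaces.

Answer: CCCCCCCCCCCCCC

Derivation:
State after each event:
  event#1 t=0ms outcome=S: state=CLOSED
  event#2 t=2ms outcome=F: state=CLOSED
  event#3 t=3ms outcome=S: state=CLOSED
  event#4 t=4ms outcome=S: state=CLOSED
  event#5 t=5ms outcome=F: state=CLOSED
  event#6 t=6ms outcome=S: state=CLOSED
  event#7 t=10ms outcome=F: state=CLOSED
  event#8 t=12ms outcome=S: state=CLOSED
  event#9 t=16ms outcome=F: state=CLOSED
  event#10 t=20ms outcome=F: state=CLOSED
  event#11 t=24ms outcome=S: state=CLOSED
  event#12 t=25ms outcome=S: state=CLOSED
  event#13 t=29ms outcome=F: state=CLOSED
  event#14 t=31ms outcome=S: state=CLOSED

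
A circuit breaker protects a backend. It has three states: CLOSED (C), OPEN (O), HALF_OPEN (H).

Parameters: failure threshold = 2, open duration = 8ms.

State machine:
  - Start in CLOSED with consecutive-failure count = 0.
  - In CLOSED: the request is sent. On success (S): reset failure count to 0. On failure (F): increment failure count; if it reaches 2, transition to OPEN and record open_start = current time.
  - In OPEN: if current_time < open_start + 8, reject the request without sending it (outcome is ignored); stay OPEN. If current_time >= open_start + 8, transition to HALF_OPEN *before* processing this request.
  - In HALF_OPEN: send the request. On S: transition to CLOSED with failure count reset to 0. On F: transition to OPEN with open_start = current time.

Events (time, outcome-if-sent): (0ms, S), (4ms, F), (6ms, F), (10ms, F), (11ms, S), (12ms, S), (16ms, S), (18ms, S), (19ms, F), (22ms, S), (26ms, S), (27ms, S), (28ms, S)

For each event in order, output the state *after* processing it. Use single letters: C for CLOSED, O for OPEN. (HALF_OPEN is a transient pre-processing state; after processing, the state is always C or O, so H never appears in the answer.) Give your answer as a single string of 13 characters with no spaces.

Answer: CCOOOOCCCCCCC

Derivation:
State after each event:
  event#1 t=0ms outcome=S: state=CLOSED
  event#2 t=4ms outcome=F: state=CLOSED
  event#3 t=6ms outcome=F: state=OPEN
  event#4 t=10ms outcome=F: state=OPEN
  event#5 t=11ms outcome=S: state=OPEN
  event#6 t=12ms outcome=S: state=OPEN
  event#7 t=16ms outcome=S: state=CLOSED
  event#8 t=18ms outcome=S: state=CLOSED
  event#9 t=19ms outcome=F: state=CLOSED
  event#10 t=22ms outcome=S: state=CLOSED
  event#11 t=26ms outcome=S: state=CLOSED
  event#12 t=27ms outcome=S: state=CLOSED
  event#13 t=28ms outcome=S: state=CLOSED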